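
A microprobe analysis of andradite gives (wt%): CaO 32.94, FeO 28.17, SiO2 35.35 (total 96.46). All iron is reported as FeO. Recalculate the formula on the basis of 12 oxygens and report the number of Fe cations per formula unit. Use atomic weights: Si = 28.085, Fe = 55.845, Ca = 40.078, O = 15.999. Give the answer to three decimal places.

CaO (M=56.077): mol = 0.58741; Ca = 0.58741, O = 0.58741.
FeO (M=71.844): mol = 0.39210; Fe = 0.39210, O = 0.39210.
SiO2 (M=60.083): mol = 0.58835; Si = 0.58835, O = 1.17670.
ΣO = 2.15621; factor = 12/ΣO = 5.56532.
Fe apfu = 0.39210 × 5.56532 = 2.182.

2.182 Fe apfu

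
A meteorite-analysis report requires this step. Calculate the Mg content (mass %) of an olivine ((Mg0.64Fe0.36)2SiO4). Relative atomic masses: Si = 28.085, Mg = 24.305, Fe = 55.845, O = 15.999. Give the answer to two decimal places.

19.04 mass %

Formula mass = 1.28·24.305 + 0.72·55.845 + 1·28.085 + 4·15.999 = 163.400 g/mol, of which 31.110 g is Mg.
So Mg makes up 31.110/163.400 = 0.1904 of the mass, i.e. 19.04%.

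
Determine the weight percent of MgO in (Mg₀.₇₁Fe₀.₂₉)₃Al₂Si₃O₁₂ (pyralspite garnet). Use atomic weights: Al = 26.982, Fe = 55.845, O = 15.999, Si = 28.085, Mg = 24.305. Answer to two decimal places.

M((Mg₀.₇₁Fe₀.₂₉)₃Al₂Si₃O₁₂) = 430.562 g/mol; M(MgO) = 40.304 g/mol.
Moles MgO per formula unit = 2.13 Mg ÷ 1 = 2.1300.
MgO fraction = (2.1300 × 40.304) / 430.562 = 85.848/430.562 = 0.1994.

19.94 wt%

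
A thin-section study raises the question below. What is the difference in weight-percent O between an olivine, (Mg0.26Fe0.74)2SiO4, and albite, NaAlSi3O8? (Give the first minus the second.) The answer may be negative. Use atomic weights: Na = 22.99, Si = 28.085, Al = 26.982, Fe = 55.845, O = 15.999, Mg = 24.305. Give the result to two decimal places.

O in (Mg0.26Fe0.74)2SiO4: molar mass 187.370 g/mol; 4×15.999 = 63.996 g → 34.15 wt%.
O in NaAlSi3O8: molar mass 262.219 g/mol; 8×15.999 = 127.992 g → 48.81 wt%.
Difference = 34.15 − 48.81 = -14.66 percentage points.

-14.66 percentage points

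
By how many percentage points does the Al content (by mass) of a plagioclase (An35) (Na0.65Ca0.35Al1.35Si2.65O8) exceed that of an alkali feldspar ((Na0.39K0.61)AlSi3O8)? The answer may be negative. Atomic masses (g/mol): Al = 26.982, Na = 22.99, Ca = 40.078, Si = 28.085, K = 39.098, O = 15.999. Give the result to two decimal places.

M(Na0.65Ca0.35Al1.35Si2.65O8) = 267.814 g/mol, so wt% Al = 36.426/267.814 × 100 = 13.60%.
M((Na0.39K0.61)AlSi3O8) = 272.045 g/mol, so wt% Al = 26.982/272.045 × 100 = 9.92%.
13.60 − 9.92 = 3.68 pp.

3.68 percentage points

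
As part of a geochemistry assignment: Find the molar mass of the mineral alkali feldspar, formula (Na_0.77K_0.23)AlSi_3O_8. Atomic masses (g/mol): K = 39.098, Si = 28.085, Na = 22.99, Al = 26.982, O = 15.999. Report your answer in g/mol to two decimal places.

The formula mass is the sum 0.77(22.99) + 0.23(39.098) + 1(26.982) + 3(28.085) + 8(15.999).

265.92 g/mol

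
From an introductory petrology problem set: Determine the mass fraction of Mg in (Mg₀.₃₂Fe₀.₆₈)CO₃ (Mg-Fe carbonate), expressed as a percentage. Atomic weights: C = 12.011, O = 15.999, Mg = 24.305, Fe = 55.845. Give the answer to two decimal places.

7.35 wt%

M((Mg₀.₃₂Fe₀.₆₈)CO₃) = 105.760 g/mol.
Mg contributes 0.32 × 24.305 = 7.778 g per mole.
7.778/105.760 = 0.0735 → 7.35%.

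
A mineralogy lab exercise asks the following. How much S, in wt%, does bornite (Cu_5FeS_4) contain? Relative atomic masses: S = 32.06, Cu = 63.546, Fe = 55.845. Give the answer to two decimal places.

Formula mass = 5*63.546 + 1*55.845 + 4*32.06 = 501.815 g/mol, of which 128.240 g is S.
So S makes up 128.240/501.815 = 0.2556 of the mass, i.e. 25.56%.

25.56 wt%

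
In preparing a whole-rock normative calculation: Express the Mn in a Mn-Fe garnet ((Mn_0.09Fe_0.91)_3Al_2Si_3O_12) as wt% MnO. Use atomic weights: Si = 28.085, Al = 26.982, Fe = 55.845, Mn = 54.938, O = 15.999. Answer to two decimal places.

3.85 wt%

Molar mass of (Mn_0.09Fe_0.91)_3Al_2Si_3O_12 = 0.27·54.938 + 2.73·55.845 + 2·26.982 + 3·28.085 + 12·15.999 = 497.497 g/mol.
Each formula unit contains 0.27 Mn, equivalent to 0.27/1 = 0.2700 mol MnO.
M(MnO) = 1×54.938 + 1×15.999 = 70.937 g/mol.
Mass of MnO per formula unit = 0.2700 × 70.937 = 19.153 g.
MnO wt% = 19.153 / 497.497 × 100 = 3.85%.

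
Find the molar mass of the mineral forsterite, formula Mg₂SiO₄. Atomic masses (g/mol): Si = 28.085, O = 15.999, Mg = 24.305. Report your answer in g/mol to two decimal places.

140.69 g/mol

The formula mass is the sum 2×24.305 + 1×28.085 + 4×15.999.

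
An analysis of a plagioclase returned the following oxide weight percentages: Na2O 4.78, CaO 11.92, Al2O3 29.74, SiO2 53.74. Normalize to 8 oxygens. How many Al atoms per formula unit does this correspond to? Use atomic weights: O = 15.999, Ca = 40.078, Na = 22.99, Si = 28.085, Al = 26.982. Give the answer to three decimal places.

1.580 Al apfu

4.78 wt% Na2O ÷ 61.979 g/mol = 0.07712 mol, giving 0.15424 Na and 0.07712 O.
11.92 wt% CaO ÷ 56.077 g/mol = 0.21256 mol, giving 0.21256 Ca and 0.21256 O.
29.74 wt% Al2O3 ÷ 101.961 g/mol = 0.29168 mol, giving 0.58336 Al and 0.87504 O.
53.74 wt% SiO2 ÷ 60.083 g/mol = 0.89443 mol, giving 0.89443 Si and 1.78886 O.
Oxygen sums to 2.95358; scaling by 8/2.95358 = 2.70858 puts the formula on 8 O.
Al: 0.58336 × 2.70858 = 1.580 atoms per formula unit.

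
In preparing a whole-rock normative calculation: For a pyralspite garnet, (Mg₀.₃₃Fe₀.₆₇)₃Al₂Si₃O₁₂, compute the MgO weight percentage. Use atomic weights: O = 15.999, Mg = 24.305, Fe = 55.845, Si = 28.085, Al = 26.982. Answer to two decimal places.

8.55 wt%

Molar mass of (Mg₀.₃₃Fe₀.₆₇)₃Al₂Si₃O₁₂ = 0.99*24.305 + 2.01*55.845 + 2*26.982 + 3*28.085 + 12*15.999 = 466.517 g/mol.
Each formula unit contains 0.99 Mg, equivalent to 0.99/1 = 0.9900 mol MgO.
M(MgO) = 1×24.305 + 1×15.999 = 40.304 g/mol.
Mass of MgO per formula unit = 0.9900 × 40.304 = 39.901 g.
MgO wt% = 39.901 / 466.517 × 100 = 8.55%.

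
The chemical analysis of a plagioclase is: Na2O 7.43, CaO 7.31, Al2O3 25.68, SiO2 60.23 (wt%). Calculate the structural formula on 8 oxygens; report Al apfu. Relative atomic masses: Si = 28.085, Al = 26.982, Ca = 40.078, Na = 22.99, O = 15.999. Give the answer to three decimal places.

1.338 Al apfu

Na2O: 7.43/61.979 = 0.11988 mol → 0.23976 mol Na, 0.11988 mol O.
CaO: 7.31/56.077 = 0.13036 mol → 0.13036 mol Ca, 0.13036 mol O.
Al2O3: 25.68/101.961 = 0.25186 mol → 0.50372 mol Al, 0.75558 mol O.
SiO2: 60.23/60.083 = 1.00245 mol → 1.00245 mol Si, 2.00490 mol O.
Total oxygen = 3.01072 mol. Normalization factor = 8/3.01072 = 2.65717.
Al per 8 O = 0.50372 × 2.65717 = 1.338.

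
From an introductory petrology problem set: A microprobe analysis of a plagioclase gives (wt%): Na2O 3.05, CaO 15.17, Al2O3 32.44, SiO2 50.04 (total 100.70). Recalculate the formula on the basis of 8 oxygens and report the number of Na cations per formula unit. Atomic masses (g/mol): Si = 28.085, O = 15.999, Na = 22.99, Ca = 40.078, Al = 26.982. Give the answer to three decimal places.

3.05 wt% Na2O ÷ 61.979 g/mol = 0.04921 mol, giving 0.09842 Na and 0.04921 O.
15.17 wt% CaO ÷ 56.077 g/mol = 0.27052 mol, giving 0.27052 Ca and 0.27052 O.
32.44 wt% Al2O3 ÷ 101.961 g/mol = 0.31816 mol, giving 0.63632 Al and 0.95448 O.
50.04 wt% SiO2 ÷ 60.083 g/mol = 0.83285 mol, giving 0.83285 Si and 1.66570 O.
Oxygen sums to 2.93991; scaling by 8/2.93991 = 2.72117 puts the formula on 8 O.
Na: 0.09842 × 2.72117 = 0.268 atoms per formula unit.

0.268 Na apfu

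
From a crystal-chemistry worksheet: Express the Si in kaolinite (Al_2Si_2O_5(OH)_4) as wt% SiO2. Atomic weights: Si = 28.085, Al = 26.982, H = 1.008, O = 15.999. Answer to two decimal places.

46.55 wt%

M(Al_2Si_2O_5(OH)_4) = 258.157 g/mol; M(SiO2) = 60.083 g/mol.
Moles SiO2 per formula unit = 2 Si ÷ 1 = 2.0000.
SiO2 fraction = (2.0000 × 60.083) / 258.157 = 120.166/258.157 = 0.4655.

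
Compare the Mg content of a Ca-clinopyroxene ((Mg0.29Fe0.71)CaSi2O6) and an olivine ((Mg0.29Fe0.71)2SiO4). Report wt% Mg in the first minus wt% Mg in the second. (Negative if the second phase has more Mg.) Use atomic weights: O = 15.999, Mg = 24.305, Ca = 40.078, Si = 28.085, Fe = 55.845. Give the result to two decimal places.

M((Mg0.29Fe0.71)CaSi2O6) = 238.940 g/mol, so wt% Mg = 7.048/238.940 × 100 = 2.95%.
M((Mg0.29Fe0.71)2SiO4) = 185.478 g/mol, so wt% Mg = 14.097/185.478 × 100 = 7.60%.
2.95 − 7.60 = -4.65 pp.

-4.65 percentage points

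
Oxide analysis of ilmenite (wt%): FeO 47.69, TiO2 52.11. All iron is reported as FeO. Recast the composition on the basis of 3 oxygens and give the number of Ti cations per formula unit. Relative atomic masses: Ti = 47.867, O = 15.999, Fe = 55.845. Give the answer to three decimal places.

0.994 Ti apfu

47.69 wt% FeO ÷ 71.844 g/mol = 0.66380 mol, giving 0.66380 Fe and 0.66380 O.
52.11 wt% TiO2 ÷ 79.865 g/mol = 0.65248 mol, giving 0.65248 Ti and 1.30496 O.
Oxygen sums to 1.96876; scaling by 3/1.96876 = 1.52380 puts the formula on 3 O.
Ti: 0.65248 × 1.52380 = 0.994 atoms per formula unit.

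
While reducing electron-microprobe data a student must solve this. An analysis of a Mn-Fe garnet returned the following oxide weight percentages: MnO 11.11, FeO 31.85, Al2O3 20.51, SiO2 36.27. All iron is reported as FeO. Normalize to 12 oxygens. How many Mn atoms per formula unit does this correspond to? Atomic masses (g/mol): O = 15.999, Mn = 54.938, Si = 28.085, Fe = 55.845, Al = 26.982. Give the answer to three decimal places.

11.11 wt% MnO ÷ 70.937 g/mol = 0.15662 mol, giving 0.15662 Mn and 0.15662 O.
31.85 wt% FeO ÷ 71.844 g/mol = 0.44332 mol, giving 0.44332 Fe and 0.44332 O.
20.51 wt% Al2O3 ÷ 101.961 g/mol = 0.20116 mol, giving 0.40232 Al and 0.60348 O.
36.27 wt% SiO2 ÷ 60.083 g/mol = 0.60366 mol, giving 0.60366 Si and 1.20732 O.
Oxygen sums to 2.41074; scaling by 12/2.41074 = 4.97772 puts the formula on 12 O.
Mn: 0.15662 × 4.97772 = 0.780 atoms per formula unit.

0.780 Mn apfu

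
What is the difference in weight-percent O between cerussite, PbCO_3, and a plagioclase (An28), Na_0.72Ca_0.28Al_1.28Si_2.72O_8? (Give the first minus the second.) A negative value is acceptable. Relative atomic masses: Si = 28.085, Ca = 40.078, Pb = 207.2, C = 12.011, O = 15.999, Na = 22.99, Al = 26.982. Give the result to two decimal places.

First mineral: 47.997 g O in 267.208 g formula = 17.96 wt% O.
Second mineral: 127.992 g O in 266.695 g formula = 47.99 wt% O.
17.96% − 47.99% gives a difference of -30.03 percentage points.

-30.03 percentage points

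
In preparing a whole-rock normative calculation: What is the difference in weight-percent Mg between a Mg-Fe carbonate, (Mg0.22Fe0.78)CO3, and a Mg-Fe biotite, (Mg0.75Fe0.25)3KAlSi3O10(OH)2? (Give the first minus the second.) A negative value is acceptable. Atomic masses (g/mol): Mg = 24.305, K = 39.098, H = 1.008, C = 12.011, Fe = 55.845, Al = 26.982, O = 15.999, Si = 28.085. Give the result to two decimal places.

-7.49 percentage points

M((Mg0.22Fe0.78)CO3) = 108.914 g/mol, so wt% Mg = 5.347/108.914 × 100 = 4.91%.
M((Mg0.75Fe0.25)3KAlSi3O10(OH)2) = 440.909 g/mol, so wt% Mg = 54.686/440.909 × 100 = 12.40%.
4.91 − 12.40 = -7.49 pp.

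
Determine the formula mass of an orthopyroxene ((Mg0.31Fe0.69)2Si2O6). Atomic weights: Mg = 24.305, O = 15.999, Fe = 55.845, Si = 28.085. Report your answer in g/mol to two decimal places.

244.30 g/mol

M = 0.62(24.305) + 1.38(55.845) + 2(28.085) + 6(15.999)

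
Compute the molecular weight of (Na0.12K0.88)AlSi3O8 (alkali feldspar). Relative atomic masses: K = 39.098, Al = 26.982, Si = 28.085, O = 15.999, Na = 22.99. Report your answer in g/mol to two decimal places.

276.39 g/mol

Na: 0.12 × 22.99 = 2.7588
K: 0.88 × 39.098 = 34.4062
Al: 1 × 26.982 = 26.9820
Si: 3 × 28.085 = 84.2550
O: 8 × 15.999 = 127.9920
Summing the contributions gives the formula mass.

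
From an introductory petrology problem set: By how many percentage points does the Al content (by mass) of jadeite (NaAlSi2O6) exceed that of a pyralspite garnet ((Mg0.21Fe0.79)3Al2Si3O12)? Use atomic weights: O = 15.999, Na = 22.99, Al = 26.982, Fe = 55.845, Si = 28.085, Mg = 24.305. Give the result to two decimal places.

2.06 percentage points

Al in NaAlSi2O6: molar mass 202.136 g/mol; 1×26.982 = 26.982 g → 13.35 wt%.
Al in (Mg0.21Fe0.79)3Al2Si3O12: molar mass 477.872 g/mol; 2×26.982 = 53.964 g → 11.29 wt%.
Difference = 13.35 − 11.29 = 2.06 percentage points.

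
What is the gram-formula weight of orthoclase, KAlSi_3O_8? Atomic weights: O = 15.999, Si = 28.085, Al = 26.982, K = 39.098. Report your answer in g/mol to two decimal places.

278.33 g/mol

K: 1 × 39.098 = 39.0980
Al: 1 × 26.982 = 26.9820
Si: 3 × 28.085 = 84.2550
O: 8 × 15.999 = 127.9920
Summing the contributions gives the formula mass.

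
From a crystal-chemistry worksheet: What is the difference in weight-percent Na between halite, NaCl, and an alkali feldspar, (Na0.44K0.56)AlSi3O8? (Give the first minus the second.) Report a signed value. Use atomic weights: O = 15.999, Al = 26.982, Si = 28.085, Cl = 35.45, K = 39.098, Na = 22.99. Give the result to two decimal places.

Na in NaCl: molar mass 58.440 g/mol; 1×22.99 = 22.990 g → 39.34 wt%.
Na in (Na0.44K0.56)AlSi3O8: molar mass 271.239 g/mol; 0.44×22.99 = 10.116 g → 3.73 wt%.
Difference = 39.34 − 3.73 = 35.61 percentage points.

35.61 percentage points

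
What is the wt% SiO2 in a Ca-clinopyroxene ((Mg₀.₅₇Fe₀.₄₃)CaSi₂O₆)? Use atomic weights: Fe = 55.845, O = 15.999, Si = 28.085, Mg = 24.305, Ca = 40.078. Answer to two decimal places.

Molar mass of (Mg₀.₅₇Fe₀.₄₃)CaSi₂O₆ = 0.57*24.305 + 0.43*55.845 + 1*40.078 + 2*28.085 + 6*15.999 = 230.109 g/mol.
Each formula unit contains 2 Si, equivalent to 2/1 = 2.0000 mol SiO2.
M(SiO2) = 1×28.085 + 2×15.999 = 60.083 g/mol.
Mass of SiO2 per formula unit = 2.0000 × 60.083 = 120.166 g.
SiO2 wt% = 120.166 / 230.109 × 100 = 52.22%.

52.22 wt%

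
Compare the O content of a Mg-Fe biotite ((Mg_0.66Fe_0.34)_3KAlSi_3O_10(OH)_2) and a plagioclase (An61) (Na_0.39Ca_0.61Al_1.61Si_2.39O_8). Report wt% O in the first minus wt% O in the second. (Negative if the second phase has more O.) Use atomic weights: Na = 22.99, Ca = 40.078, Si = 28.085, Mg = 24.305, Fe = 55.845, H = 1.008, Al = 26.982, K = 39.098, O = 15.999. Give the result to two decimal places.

-4.34 percentage points

First mineral: 191.988 g O in 449.425 g formula = 42.72 wt% O.
Second mineral: 127.992 g O in 271.970 g formula = 47.06 wt% O.
42.72% − 47.06% gives a difference of -4.34 percentage points.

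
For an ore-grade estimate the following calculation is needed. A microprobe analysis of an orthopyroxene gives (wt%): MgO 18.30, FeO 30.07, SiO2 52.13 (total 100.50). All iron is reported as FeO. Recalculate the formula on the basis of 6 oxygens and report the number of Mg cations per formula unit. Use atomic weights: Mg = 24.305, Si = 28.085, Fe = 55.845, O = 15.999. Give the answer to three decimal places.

1.045 Mg apfu

18.30 wt% MgO ÷ 40.304 g/mol = 0.45405 mol, giving 0.45405 Mg and 0.45405 O.
30.07 wt% FeO ÷ 71.844 g/mol = 0.41855 mol, giving 0.41855 Fe and 0.41855 O.
52.13 wt% SiO2 ÷ 60.083 g/mol = 0.86763 mol, giving 0.86763 Si and 1.73526 O.
Oxygen sums to 2.60786; scaling by 6/2.60786 = 2.30074 puts the formula on 6 O.
Mg: 0.45405 × 2.30074 = 1.045 atoms per formula unit.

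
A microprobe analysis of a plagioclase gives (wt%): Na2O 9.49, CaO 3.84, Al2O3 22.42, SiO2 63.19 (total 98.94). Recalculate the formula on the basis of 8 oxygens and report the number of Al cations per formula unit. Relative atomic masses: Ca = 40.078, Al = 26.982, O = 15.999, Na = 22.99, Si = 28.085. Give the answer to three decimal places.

1.179 Al apfu

Na2O (M=61.979): mol = 0.15312; Na = 0.30624, O = 0.15312.
CaO (M=56.077): mol = 0.06848; Ca = 0.06848, O = 0.06848.
Al2O3 (M=101.961): mol = 0.21989; Al = 0.43978, O = 0.65967.
SiO2 (M=60.083): mol = 1.05171; Si = 1.05171, O = 2.10342.
ΣO = 2.98469; factor = 8/ΣO = 2.68035.
Al apfu = 0.43978 × 2.68035 = 1.179.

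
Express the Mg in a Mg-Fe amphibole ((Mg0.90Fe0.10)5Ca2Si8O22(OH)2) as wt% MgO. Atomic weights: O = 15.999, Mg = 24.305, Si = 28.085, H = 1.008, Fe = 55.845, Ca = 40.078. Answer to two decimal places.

M((Mg0.90Fe0.10)5Ca2Si8O22(OH)2) = 828.123 g/mol; M(MgO) = 40.304 g/mol.
Moles MgO per formula unit = 4.50 Mg ÷ 1 = 4.5000.
MgO fraction = (4.5000 × 40.304) / 828.123 = 181.368/828.123 = 0.2190.

21.90 wt%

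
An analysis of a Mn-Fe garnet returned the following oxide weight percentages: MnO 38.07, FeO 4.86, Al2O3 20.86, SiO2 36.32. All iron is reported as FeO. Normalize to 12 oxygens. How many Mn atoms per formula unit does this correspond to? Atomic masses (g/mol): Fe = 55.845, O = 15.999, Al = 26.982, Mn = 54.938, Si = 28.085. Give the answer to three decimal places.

38.07 wt% MnO ÷ 70.937 g/mol = 0.53667 mol, giving 0.53667 Mn and 0.53667 O.
4.86 wt% FeO ÷ 71.844 g/mol = 0.06765 mol, giving 0.06765 Fe and 0.06765 O.
20.86 wt% Al2O3 ÷ 101.961 g/mol = 0.20459 mol, giving 0.40918 Al and 0.61377 O.
36.32 wt% SiO2 ÷ 60.083 g/mol = 0.60450 mol, giving 0.60450 Si and 1.20900 O.
Oxygen sums to 2.42709; scaling by 12/2.42709 = 4.94419 puts the formula on 12 O.
Mn: 0.53667 × 4.94419 = 2.653 atoms per formula unit.

2.653 Mn apfu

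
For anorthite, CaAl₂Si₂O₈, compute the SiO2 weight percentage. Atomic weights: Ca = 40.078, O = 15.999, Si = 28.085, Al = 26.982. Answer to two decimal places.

43.19 wt%

Molar mass of CaAl₂Si₂O₈ = 1·40.078 + 2·26.982 + 2·28.085 + 8·15.999 = 278.204 g/mol.
Each formula unit contains 2 Si, equivalent to 2/1 = 2.0000 mol SiO2.
M(SiO2) = 1×28.085 + 2×15.999 = 60.083 g/mol.
Mass of SiO2 per formula unit = 2.0000 × 60.083 = 120.166 g.
SiO2 wt% = 120.166 / 278.204 × 100 = 43.19%.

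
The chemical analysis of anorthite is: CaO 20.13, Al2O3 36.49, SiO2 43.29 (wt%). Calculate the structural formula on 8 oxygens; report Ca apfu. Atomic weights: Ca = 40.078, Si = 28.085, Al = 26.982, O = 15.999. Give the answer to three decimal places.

0.999 Ca apfu

20.13 wt% CaO ÷ 56.077 g/mol = 0.35897 mol, giving 0.35897 Ca and 0.35897 O.
36.49 wt% Al2O3 ÷ 101.961 g/mol = 0.35788 mol, giving 0.71576 Al and 1.07364 O.
43.29 wt% SiO2 ÷ 60.083 g/mol = 0.72050 mol, giving 0.72050 Si and 1.44100 O.
Oxygen sums to 2.87361; scaling by 8/2.87361 = 2.78395 puts the formula on 8 O.
Ca: 0.35897 × 2.78395 = 0.999 atoms per formula unit.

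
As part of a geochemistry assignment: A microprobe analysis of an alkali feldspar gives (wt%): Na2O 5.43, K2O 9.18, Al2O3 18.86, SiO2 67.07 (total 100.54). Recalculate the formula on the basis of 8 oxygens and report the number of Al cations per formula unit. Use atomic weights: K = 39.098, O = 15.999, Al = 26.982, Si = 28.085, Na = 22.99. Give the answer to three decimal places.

0.996 Al apfu

Na2O (M=61.979): mol = 0.08761; Na = 0.17522, O = 0.08761.
K2O (M=94.195): mol = 0.09746; K = 0.19492, O = 0.09746.
Al2O3 (M=101.961): mol = 0.18497; Al = 0.36994, O = 0.55491.
SiO2 (M=60.083): mol = 1.11629; Si = 1.11629, O = 2.23258.
ΣO = 2.97256; factor = 8/ΣO = 2.69128.
Al apfu = 0.36994 × 2.69128 = 0.996.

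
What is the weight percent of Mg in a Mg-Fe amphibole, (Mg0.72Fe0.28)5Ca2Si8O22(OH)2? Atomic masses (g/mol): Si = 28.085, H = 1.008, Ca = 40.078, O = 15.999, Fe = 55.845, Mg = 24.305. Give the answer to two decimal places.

10.22 weight percent

Formula mass = 3.60·24.305 + 1.40·55.845 + 2·40.078 + 8·28.085 + 24·15.999 + 2·1.008 = 856.509 g/mol, of which 87.498 g is Mg.
So Mg makes up 87.498/856.509 = 0.1022 of the mass, i.e. 10.22%.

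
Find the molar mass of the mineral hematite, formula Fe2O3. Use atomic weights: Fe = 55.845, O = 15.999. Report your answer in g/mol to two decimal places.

The formula mass is the sum 2×55.845 + 3×15.999.

159.69 g/mol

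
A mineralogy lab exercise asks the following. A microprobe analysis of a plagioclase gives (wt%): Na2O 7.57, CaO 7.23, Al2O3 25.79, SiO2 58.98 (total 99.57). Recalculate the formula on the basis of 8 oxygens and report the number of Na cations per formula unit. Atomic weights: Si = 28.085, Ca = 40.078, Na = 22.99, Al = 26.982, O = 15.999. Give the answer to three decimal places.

0.657 Na apfu

Na2O (M=61.979): mol = 0.12214; Na = 0.24428, O = 0.12214.
CaO (M=56.077): mol = 0.12893; Ca = 0.12893, O = 0.12893.
Al2O3 (M=101.961): mol = 0.25294; Al = 0.50588, O = 0.75882.
SiO2 (M=60.083): mol = 0.98164; Si = 0.98164, O = 1.96328.
ΣO = 2.97317; factor = 8/ΣO = 2.69073.
Na apfu = 0.24428 × 2.69073 = 0.657.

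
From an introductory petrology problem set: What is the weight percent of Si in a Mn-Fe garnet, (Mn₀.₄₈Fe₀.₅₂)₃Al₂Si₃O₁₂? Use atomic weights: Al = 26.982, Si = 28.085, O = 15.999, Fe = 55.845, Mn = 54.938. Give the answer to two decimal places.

16.97 weight percent

Formula mass = 1.44·54.938 + 1.56·55.845 + 2·26.982 + 3·28.085 + 12·15.999 = 496.436 g/mol, of which 84.255 g is Si.
So Si makes up 84.255/496.436 = 0.1697 of the mass, i.e. 16.97%.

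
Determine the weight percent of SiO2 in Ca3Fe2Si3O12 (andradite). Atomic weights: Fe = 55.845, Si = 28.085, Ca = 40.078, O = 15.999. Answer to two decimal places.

Formula mass = 508.167 g/mol.
3 Si → 3.0000 mol SiO2 per formula unit; M(SiO2) = 60.083, so SiO2 mass = 180.249 g.
180.249/508.167 × 100 = 35.47 wt%.

35.47 wt%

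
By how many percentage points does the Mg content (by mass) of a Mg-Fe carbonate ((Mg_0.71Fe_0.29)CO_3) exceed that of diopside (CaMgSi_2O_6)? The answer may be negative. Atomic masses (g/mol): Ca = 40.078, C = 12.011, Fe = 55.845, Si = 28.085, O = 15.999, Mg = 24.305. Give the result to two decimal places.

M((Mg_0.71Fe_0.29)CO_3) = 93.460 g/mol, so wt% Mg = 17.257/93.460 × 100 = 18.46%.
M(CaMgSi_2O_6) = 216.547 g/mol, so wt% Mg = 24.305/216.547 × 100 = 11.22%.
18.46 − 11.22 = 7.24 pp.

7.24 percentage points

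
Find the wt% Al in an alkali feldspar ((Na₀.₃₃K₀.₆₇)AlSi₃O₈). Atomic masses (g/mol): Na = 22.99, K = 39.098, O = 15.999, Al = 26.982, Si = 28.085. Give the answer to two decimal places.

9.88 weight percent

Molar mass of (Na₀.₃₃K₀.₆₇)AlSi₃O₈: 0.33·22.99 + 0.67·39.098 + 1·26.982 + 3·28.085 + 8·15.999 = 273.011 g/mol.
Mass of Al per formula unit: 1 × 26.982 = 26.982 g.
Weight fraction Al = 26.982 / 273.011 = 0.0988.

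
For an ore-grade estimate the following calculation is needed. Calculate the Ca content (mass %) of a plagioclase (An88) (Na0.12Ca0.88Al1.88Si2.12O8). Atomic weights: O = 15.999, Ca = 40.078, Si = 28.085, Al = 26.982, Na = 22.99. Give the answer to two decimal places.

12.77 mass %

Formula mass = 0.12·22.99 + 0.88·40.078 + 1.88·26.982 + 2.12·28.085 + 8·15.999 = 276.286 g/mol, of which 35.269 g is Ca.
So Ca makes up 35.269/276.286 = 0.1277 of the mass, i.e. 12.77%.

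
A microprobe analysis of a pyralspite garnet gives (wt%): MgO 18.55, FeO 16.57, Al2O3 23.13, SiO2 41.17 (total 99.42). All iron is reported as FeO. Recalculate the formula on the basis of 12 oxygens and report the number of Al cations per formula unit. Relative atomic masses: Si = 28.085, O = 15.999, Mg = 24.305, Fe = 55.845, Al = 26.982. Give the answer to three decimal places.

18.55 wt% MgO ÷ 40.304 g/mol = 0.46025 mol, giving 0.46025 Mg and 0.46025 O.
16.57 wt% FeO ÷ 71.844 g/mol = 0.23064 mol, giving 0.23064 Fe and 0.23064 O.
23.13 wt% Al2O3 ÷ 101.961 g/mol = 0.22685 mol, giving 0.45370 Al and 0.68055 O.
41.17 wt% SiO2 ÷ 60.083 g/mol = 0.68522 mol, giving 0.68522 Si and 1.37044 O.
Oxygen sums to 2.74188; scaling by 12/2.74188 = 4.37656 puts the formula on 12 O.
Al: 0.45370 × 4.37656 = 1.986 atoms per formula unit.

1.986 Al apfu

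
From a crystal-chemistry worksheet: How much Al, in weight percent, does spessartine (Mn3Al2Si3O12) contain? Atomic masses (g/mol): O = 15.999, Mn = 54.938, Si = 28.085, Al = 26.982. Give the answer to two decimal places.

10.90 weight percent

Molar mass of Mn3Al2Si3O12: 3·54.938 + 2·26.982 + 3·28.085 + 12·15.999 = 495.021 g/mol.
Mass of Al per formula unit: 2 × 26.982 = 53.964 g.
Weight fraction Al = 53.964 / 495.021 = 0.1090.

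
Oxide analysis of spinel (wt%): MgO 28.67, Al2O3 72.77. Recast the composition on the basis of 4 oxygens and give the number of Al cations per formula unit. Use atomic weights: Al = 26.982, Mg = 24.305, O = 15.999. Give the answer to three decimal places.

28.67 wt% MgO ÷ 40.304 g/mol = 0.71134 mol, giving 0.71134 Mg and 0.71134 O.
72.77 wt% Al2O3 ÷ 101.961 g/mol = 0.71370 mol, giving 1.42740 Al and 2.14110 O.
Oxygen sums to 2.85244; scaling by 4/2.85244 = 1.40231 puts the formula on 4 O.
Al: 1.42740 × 1.40231 = 2.002 atoms per formula unit.

2.002 Al apfu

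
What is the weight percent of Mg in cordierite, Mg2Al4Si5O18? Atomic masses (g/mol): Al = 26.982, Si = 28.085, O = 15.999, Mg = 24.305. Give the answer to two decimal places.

8.31 weight percent

M(Mg2Al4Si5O18) = 584.945 g/mol.
Mg contributes 2 × 24.305 = 48.610 g per mole.
48.610/584.945 = 0.0831 → 8.31%.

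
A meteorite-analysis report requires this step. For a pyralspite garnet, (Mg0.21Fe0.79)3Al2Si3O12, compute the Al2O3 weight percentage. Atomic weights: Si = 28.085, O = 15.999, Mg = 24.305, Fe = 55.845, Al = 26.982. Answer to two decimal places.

21.34 wt%

M((Mg0.21Fe0.79)3Al2Si3O12) = 477.872 g/mol; M(Al2O3) = 101.961 g/mol.
Moles Al2O3 per formula unit = 2 Al ÷ 2 = 1.0000.
Al2O3 fraction = (1.0000 × 101.961) / 477.872 = 101.961/477.872 = 0.2134.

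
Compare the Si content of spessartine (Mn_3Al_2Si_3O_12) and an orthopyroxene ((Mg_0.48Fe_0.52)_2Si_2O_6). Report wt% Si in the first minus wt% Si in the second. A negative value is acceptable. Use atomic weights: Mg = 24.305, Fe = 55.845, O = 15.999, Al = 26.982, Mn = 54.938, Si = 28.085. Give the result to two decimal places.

-7.03 percentage points

First mineral: 84.255 g Si in 495.021 g formula = 17.02 wt% Si.
Second mineral: 56.170 g Si in 233.576 g formula = 24.05 wt% Si.
17.02% − 24.05% gives a difference of -7.03 percentage points.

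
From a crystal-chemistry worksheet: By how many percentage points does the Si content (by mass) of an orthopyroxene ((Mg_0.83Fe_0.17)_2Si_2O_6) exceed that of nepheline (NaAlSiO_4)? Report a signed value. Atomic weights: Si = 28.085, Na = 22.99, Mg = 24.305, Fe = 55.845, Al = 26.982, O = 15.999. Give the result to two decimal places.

Si in (Mg_0.83Fe_0.17)_2Si_2O_6: molar mass 211.498 g/mol; 2×28.085 = 56.170 g → 26.56 wt%.
Si in NaAlSiO_4: molar mass 142.053 g/mol; 1×28.085 = 28.085 g → 19.77 wt%.
Difference = 26.56 − 19.77 = 6.79 percentage points.

6.79 percentage points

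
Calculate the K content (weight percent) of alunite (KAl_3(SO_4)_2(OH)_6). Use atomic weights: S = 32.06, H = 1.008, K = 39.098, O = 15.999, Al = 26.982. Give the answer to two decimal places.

Formula mass = 1*39.098 + 3*26.982 + 2*32.06 + 14*15.999 + 6*1.008 = 414.198 g/mol, of which 39.098 g is K.
So K makes up 39.098/414.198 = 0.0944 of the mass, i.e. 9.44%.

9.44 weight percent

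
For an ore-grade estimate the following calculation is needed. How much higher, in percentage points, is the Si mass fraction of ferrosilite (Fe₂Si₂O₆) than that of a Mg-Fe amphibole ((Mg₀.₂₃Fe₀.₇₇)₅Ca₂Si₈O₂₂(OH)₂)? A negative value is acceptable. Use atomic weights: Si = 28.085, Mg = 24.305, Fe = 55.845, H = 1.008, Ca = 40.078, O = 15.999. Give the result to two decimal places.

M(Fe₂Si₂O₆) = 263.854 g/mol, so wt% Si = 56.170/263.854 × 100 = 21.29%.
M((Mg₀.₂₃Fe₀.₇₇)₅Ca₂Si₈O₂₂(OH)₂) = 933.782 g/mol, so wt% Si = 224.680/933.782 × 100 = 24.06%.
21.29 − 24.06 = -2.77 pp.

-2.77 percentage points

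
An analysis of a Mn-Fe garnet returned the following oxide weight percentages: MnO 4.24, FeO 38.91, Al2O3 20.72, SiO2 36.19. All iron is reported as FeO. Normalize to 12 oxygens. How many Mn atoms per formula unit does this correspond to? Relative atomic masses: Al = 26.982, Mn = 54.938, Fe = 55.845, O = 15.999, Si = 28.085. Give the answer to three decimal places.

MnO: 4.24/70.937 = 0.05977 mol → 0.05977 mol Mn, 0.05977 mol O.
FeO: 38.91/71.844 = 0.54159 mol → 0.54159 mol Fe, 0.54159 mol O.
Al2O3: 20.72/101.961 = 0.20321 mol → 0.40642 mol Al, 0.60963 mol O.
SiO2: 36.19/60.083 = 0.60233 mol → 0.60233 mol Si, 1.20466 mol O.
Total oxygen = 2.41565 mol. Normalization factor = 12/2.41565 = 4.96761.
Mn per 12 O = 0.05977 × 4.96761 = 0.297.

0.297 Mn apfu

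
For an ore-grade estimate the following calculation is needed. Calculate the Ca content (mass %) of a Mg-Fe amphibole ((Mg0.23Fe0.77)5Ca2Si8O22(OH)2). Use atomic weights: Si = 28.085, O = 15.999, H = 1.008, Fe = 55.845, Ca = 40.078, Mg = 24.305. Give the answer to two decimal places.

8.58 mass %

Formula mass = 1.15×24.305 + 3.85×55.845 + 2×40.078 + 8×28.085 + 24×15.999 + 2×1.008 = 933.782 g/mol, of which 80.156 g is Ca.
So Ca makes up 80.156/933.782 = 0.0858 of the mass, i.e. 8.58%.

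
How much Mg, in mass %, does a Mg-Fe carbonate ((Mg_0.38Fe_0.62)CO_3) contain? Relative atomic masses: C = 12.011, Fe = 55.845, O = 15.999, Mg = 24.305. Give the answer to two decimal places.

8.89 mass %

Molar mass of (Mg_0.38Fe_0.62)CO_3: 0.38*24.305 + 0.62*55.845 + 1*12.011 + 3*15.999 = 103.868 g/mol.
Mass of Mg per formula unit: 0.38 × 24.305 = 9.236 g.
Weight fraction Mg = 9.236 / 103.868 = 0.0889.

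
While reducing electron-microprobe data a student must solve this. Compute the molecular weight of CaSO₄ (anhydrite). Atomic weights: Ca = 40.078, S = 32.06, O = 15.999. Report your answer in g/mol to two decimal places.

136.13 g/mol

The formula mass is the sum 1×40.078 + 1×32.06 + 4×15.999.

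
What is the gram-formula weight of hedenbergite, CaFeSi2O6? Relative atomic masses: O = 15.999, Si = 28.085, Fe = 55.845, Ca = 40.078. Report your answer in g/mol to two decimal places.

Ca: 1 × 40.078 = 40.0780
Fe: 1 × 55.845 = 55.8450
Si: 2 × 28.085 = 56.1700
O: 6 × 15.999 = 95.9940
Summing the contributions gives the formula mass.

248.09 g/mol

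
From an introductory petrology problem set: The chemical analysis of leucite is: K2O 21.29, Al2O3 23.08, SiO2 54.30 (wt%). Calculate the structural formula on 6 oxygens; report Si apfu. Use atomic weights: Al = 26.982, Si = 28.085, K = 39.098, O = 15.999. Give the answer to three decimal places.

K2O (M=94.195): mol = 0.22602; K = 0.45204, O = 0.22602.
Al2O3 (M=101.961): mol = 0.22636; Al = 0.45272, O = 0.67908.
SiO2 (M=60.083): mol = 0.90375; Si = 0.90375, O = 1.80750.
ΣO = 2.71260; factor = 6/ΣO = 2.21190.
Si apfu = 0.90375 × 2.21190 = 1.999.

1.999 Si apfu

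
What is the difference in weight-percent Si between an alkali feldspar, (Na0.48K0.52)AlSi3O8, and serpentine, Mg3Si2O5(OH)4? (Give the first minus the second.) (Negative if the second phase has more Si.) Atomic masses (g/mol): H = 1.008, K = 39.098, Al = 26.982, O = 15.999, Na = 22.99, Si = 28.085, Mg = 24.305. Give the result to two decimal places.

10.87 percentage points

M((Na0.48K0.52)AlSi3O8) = 270.595 g/mol, so wt% Si = 84.255/270.595 × 100 = 31.14%.
M(Mg3Si2O5(OH)4) = 277.108 g/mol, so wt% Si = 56.170/277.108 × 100 = 20.27%.
31.14 − 20.27 = 10.87 pp.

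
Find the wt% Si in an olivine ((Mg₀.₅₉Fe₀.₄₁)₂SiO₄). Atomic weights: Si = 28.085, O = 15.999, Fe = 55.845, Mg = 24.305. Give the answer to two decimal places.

Formula mass = 1.18·24.305 + 0.82·55.845 + 1·28.085 + 4·15.999 = 166.554 g/mol, of which 28.085 g is Si.
So Si makes up 28.085/166.554 = 0.1686 of the mass, i.e. 16.86%.

16.86 mass %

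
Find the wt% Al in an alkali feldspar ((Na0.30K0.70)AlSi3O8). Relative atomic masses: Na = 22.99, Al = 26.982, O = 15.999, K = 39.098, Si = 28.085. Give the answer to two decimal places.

9.87 mass %

Formula mass = 0.30×22.99 + 0.70×39.098 + 1×26.982 + 3×28.085 + 8×15.999 = 273.495 g/mol, of which 26.982 g is Al.
So Al makes up 26.982/273.495 = 0.0987 of the mass, i.e. 9.87%.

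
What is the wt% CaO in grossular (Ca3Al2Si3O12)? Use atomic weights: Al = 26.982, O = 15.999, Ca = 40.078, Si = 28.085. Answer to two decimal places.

37.35 wt%

M(Ca3Al2Si3O12) = 450.441 g/mol; M(CaO) = 56.077 g/mol.
Moles CaO per formula unit = 3 Ca ÷ 1 = 3.0000.
CaO fraction = (3.0000 × 56.077) / 450.441 = 168.231/450.441 = 0.3735.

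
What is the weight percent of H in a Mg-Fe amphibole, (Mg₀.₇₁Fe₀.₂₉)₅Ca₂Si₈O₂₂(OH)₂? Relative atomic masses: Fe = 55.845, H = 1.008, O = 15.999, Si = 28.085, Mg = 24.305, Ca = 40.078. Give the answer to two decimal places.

Formula mass = 3.55·24.305 + 1.45·55.845 + 2·40.078 + 8·28.085 + 24·15.999 + 2·1.008 = 858.086 g/mol, of which 2.016 g is H.
So H makes up 2.016/858.086 = 0.0023 of the mass, i.e. 0.23%.

0.23 weight percent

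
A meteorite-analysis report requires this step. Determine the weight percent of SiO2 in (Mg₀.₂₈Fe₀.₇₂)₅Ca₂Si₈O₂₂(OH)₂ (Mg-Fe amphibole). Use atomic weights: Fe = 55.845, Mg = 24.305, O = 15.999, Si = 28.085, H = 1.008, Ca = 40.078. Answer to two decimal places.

51.91 wt%

Molar mass of (Mg₀.₂₈Fe₀.₇₂)₅Ca₂Si₈O₂₂(OH)₂ = 1.40*24.305 + 3.60*55.845 + 2*40.078 + 8*28.085 + 24*15.999 + 2*1.008 = 925.897 g/mol.
Each formula unit contains 8 Si, equivalent to 8/1 = 8.0000 mol SiO2.
M(SiO2) = 1×28.085 + 2×15.999 = 60.083 g/mol.
Mass of SiO2 per formula unit = 8.0000 × 60.083 = 480.664 g.
SiO2 wt% = 480.664 / 925.897 × 100 = 51.91%.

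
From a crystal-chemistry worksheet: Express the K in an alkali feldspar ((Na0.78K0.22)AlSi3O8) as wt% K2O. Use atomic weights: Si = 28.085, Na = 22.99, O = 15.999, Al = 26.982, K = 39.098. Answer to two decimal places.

3.90 wt%

Formula mass = 265.763 g/mol.
0.22 K → 0.1100 mol K2O per formula unit; M(K2O) = 94.195, so K2O mass = 10.361 g.
10.361/265.763 × 100 = 3.90 wt%.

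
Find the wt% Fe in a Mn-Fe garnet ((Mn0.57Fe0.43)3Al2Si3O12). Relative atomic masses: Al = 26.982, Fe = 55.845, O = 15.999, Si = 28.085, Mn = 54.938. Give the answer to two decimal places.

14.52 weight percent

M((Mn0.57Fe0.43)3Al2Si3O12) = 496.191 g/mol.
Fe contributes 1.29 × 55.845 = 72.040 g per mole.
72.040/496.191 = 0.1452 → 14.52%.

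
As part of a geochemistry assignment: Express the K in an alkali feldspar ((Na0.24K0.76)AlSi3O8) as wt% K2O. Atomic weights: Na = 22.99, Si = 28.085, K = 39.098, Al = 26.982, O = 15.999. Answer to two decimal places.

M((Na0.24K0.76)AlSi3O8) = 274.461 g/mol; M(K2O) = 94.195 g/mol.
Moles K2O per formula unit = 0.76 K ÷ 2 = 0.3800.
K2O fraction = (0.3800 × 94.195) / 274.461 = 35.794/274.461 = 0.1304.

13.04 wt%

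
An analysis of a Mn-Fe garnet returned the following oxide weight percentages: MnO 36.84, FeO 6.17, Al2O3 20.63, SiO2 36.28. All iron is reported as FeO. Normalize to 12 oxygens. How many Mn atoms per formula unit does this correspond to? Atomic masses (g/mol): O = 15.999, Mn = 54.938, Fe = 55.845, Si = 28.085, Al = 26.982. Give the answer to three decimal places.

MnO: 36.84/70.937 = 0.51933 mol → 0.51933 mol Mn, 0.51933 mol O.
FeO: 6.17/71.844 = 0.08588 mol → 0.08588 mol Fe, 0.08588 mol O.
Al2O3: 20.63/101.961 = 0.20233 mol → 0.40466 mol Al, 0.60699 mol O.
SiO2: 36.28/60.083 = 0.60383 mol → 0.60383 mol Si, 1.20766 mol O.
Total oxygen = 2.41986 mol. Normalization factor = 12/2.41986 = 4.95896.
Mn per 12 O = 0.51933 × 4.95896 = 2.575.

2.575 Mn apfu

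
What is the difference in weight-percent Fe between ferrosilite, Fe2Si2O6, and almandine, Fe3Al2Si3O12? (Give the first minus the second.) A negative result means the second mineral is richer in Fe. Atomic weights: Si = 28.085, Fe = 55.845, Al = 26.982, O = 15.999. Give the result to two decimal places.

8.67 percentage points

M(Fe2Si2O6) = 263.854 g/mol, so wt% Fe = 111.690/263.854 × 100 = 42.33%.
M(Fe3Al2Si3O12) = 497.742 g/mol, so wt% Fe = 167.535/497.742 × 100 = 33.66%.
42.33 − 33.66 = 8.67 pp.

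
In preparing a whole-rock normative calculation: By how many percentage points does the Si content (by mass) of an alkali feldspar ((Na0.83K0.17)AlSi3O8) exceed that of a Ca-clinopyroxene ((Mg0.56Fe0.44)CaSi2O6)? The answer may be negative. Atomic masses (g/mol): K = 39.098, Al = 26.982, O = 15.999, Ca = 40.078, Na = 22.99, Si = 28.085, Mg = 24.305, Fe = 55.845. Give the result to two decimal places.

First mineral: 84.255 g Si in 264.957 g formula = 31.80 wt% Si.
Second mineral: 56.170 g Si in 230.425 g formula = 24.38 wt% Si.
31.80% − 24.38% gives a difference of 7.42 percentage points.

7.42 percentage points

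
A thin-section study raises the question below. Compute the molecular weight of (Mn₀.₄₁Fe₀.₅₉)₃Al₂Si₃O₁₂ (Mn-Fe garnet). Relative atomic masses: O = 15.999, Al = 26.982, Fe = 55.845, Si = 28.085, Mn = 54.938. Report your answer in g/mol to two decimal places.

496.63 g/mol

The formula mass is the sum 1.23(54.938) + 1.77(55.845) + 2(26.982) + 3(28.085) + 12(15.999).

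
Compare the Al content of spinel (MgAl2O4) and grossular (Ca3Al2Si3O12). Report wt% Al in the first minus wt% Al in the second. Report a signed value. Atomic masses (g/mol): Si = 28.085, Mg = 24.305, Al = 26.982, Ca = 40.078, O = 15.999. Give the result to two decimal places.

M(MgAl2O4) = 142.265 g/mol, so wt% Al = 53.964/142.265 × 100 = 37.93%.
M(Ca3Al2Si3O12) = 450.441 g/mol, so wt% Al = 53.964/450.441 × 100 = 11.98%.
37.93 − 11.98 = 25.95 pp.

25.95 percentage points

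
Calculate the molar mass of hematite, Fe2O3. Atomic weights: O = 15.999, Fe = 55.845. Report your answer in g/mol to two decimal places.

159.69 g/mol

Fe: 2 × 55.845 = 111.6900
O: 3 × 15.999 = 47.9970
Summing the contributions gives the formula mass.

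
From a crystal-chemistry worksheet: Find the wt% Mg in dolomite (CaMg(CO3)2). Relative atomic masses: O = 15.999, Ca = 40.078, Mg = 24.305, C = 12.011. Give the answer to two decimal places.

13.18 weight percent

M(CaMg(CO3)2) = 184.399 g/mol.
Mg contributes 1 × 24.305 = 24.305 g per mole.
24.305/184.399 = 0.1318 → 13.18%.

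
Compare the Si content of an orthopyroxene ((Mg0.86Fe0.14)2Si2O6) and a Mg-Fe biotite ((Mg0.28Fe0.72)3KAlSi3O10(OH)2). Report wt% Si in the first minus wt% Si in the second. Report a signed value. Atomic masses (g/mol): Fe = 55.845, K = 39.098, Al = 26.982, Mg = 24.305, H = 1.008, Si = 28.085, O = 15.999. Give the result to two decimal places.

9.44 percentage points

Si in (Mg0.86Fe0.14)2Si2O6: molar mass 209.605 g/mol; 2×28.085 = 56.170 g → 26.80 wt%.
Si in (Mg0.28Fe0.72)3KAlSi3O10(OH)2: molar mass 485.380 g/mol; 3×28.085 = 84.255 g → 17.36 wt%.
Difference = 26.80 − 17.36 = 9.44 percentage points.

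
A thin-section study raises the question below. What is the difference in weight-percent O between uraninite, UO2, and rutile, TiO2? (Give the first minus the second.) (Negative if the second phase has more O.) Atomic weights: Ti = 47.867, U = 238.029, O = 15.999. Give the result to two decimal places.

-28.22 percentage points

M(UO2) = 270.027 g/mol, so wt% O = 31.998/270.027 × 100 = 11.85%.
M(TiO2) = 79.865 g/mol, so wt% O = 31.998/79.865 × 100 = 40.07%.
11.85 − 40.07 = -28.22 pp.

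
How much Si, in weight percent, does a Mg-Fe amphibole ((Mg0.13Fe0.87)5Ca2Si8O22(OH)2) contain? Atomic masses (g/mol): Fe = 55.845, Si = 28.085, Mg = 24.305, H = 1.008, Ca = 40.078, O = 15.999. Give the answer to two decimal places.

Formula mass = 0.65×24.305 + 4.35×55.845 + 2×40.078 + 8×28.085 + 24×15.999 + 2×1.008 = 949.552 g/mol, of which 224.680 g is Si.
So Si makes up 224.680/949.552 = 0.2366 of the mass, i.e. 23.66%.

23.66 weight percent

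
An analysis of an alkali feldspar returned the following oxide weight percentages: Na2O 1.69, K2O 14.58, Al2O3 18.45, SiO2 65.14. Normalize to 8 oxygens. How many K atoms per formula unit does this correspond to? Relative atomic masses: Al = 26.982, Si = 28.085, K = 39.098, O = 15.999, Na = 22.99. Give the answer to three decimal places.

Na2O (M=61.979): mol = 0.02727; Na = 0.05454, O = 0.02727.
K2O (M=94.195): mol = 0.15479; K = 0.30958, O = 0.15479.
Al2O3 (M=101.961): mol = 0.18095; Al = 0.36190, O = 0.54285.
SiO2 (M=60.083): mol = 1.08417; Si = 1.08417, O = 2.16834.
ΣO = 2.89325; factor = 8/ΣO = 2.76506.
K apfu = 0.30958 × 2.76506 = 0.856.

0.856 K apfu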